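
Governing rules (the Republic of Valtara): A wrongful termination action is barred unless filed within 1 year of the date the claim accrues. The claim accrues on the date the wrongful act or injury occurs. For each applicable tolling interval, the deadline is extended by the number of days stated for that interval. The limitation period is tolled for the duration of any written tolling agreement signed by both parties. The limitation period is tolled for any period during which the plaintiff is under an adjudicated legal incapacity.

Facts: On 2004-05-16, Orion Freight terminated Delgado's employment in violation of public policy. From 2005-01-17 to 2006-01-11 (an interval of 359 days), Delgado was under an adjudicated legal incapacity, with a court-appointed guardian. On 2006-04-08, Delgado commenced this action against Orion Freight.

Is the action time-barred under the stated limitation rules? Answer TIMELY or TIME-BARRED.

TIMELY

The claim accrued on 2004-05-16, when the wrongful act occurred.
The untolled deadline — 1 year after 2004-05-16 — is 2005-05-16.
The period was tolled for 359 days by the plaintiff's legal incapacity (2005-01-17 to 2006-01-11), pushing the deadline to 2006-05-10.
The 2006-04-08 filing precedes the 2006-05-10 deadline; the claim is timely.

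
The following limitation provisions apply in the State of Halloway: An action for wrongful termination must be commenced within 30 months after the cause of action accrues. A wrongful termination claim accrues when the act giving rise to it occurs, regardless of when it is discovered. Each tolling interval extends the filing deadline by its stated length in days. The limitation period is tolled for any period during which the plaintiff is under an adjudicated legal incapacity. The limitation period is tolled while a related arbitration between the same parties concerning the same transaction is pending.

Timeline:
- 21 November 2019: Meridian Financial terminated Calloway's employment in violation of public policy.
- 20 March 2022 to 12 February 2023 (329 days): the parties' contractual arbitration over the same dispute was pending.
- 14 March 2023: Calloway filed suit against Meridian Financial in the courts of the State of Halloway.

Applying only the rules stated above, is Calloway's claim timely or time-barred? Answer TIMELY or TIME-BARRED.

The claim accrued on 21 November 2019, when the wrongful act occurred.
The untolled deadline — 30 months after 21 November 2019 — is 21 May 2022.
The pending related arbitration from 20 March 2022 to 12 February 2023 tolled the period for 329 days, extending the deadline to 15 April 2023.
The 14 March 2023 filing precedes the 15 April 2023 deadline; the claim is timely.

TIMELY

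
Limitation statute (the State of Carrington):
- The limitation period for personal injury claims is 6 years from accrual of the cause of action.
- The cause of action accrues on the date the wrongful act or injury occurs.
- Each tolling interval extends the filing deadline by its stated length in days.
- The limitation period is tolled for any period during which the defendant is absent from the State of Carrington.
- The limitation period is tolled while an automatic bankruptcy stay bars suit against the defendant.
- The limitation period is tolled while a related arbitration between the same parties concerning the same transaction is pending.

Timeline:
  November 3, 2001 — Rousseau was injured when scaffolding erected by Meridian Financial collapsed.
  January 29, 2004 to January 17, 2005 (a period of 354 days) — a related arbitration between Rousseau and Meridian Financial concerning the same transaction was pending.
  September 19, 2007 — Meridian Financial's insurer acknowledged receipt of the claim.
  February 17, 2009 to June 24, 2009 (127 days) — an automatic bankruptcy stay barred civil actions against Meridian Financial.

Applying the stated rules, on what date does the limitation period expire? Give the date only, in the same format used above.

The claim accrued on November 3, 2001, when the wrongful act occurred.
Adding the 6 years base period to November 3, 2001 gives a deadline of November 3, 2007, before any tolling.
Because the pending related arbitration ran from January 29, 2004 to January 17, 2005, the deadline is extended by 354 days to October 22, 2008.
The automatic bankruptcy stay from February 17, 2009 to June 24, 2009 began after the period had already run on October 22, 2008, so it has no tolling effect.
None of the other events listed affects the running of the period under the stated rules.

October 22, 2008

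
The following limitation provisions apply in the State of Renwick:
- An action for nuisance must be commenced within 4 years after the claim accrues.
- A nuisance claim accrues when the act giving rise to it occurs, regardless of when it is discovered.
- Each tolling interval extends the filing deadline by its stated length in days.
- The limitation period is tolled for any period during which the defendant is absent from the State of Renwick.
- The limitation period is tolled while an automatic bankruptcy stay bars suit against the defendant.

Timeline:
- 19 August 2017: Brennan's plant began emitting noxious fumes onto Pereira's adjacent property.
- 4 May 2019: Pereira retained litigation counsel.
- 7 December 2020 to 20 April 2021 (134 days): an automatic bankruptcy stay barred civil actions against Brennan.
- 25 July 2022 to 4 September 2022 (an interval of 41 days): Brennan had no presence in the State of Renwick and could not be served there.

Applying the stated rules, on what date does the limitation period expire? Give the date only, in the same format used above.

The claim accrued on 19 August 2017, the date of the act.
Adding the 4 years base period to 19 August 2017 gives a deadline of 19 August 2021, before any tolling.
The automatic bankruptcy stay from 7 December 2020 to 20 April 2021 tolled the period for 134 days, extending the deadline to 31 December 2021.
The defendant's absence from the jurisdiction from 25 July 2022 to 4 September 2022 began after the period had already run on 31 December 2021, so it has no tolling effect.
Nothing else in the chronology tolls or restarts the period.

31 December 2021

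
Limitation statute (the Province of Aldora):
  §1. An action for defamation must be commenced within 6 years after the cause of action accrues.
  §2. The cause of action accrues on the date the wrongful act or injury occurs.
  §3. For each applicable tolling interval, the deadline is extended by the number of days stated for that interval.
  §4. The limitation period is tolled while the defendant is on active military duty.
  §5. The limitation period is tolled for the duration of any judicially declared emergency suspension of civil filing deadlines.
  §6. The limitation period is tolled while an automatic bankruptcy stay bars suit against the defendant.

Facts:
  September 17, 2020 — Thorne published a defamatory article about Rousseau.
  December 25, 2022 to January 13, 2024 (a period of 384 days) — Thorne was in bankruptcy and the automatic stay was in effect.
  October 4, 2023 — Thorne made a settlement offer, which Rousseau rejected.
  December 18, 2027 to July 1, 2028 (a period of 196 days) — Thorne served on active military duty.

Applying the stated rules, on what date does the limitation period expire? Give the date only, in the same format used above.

October 6, 2027

The cause of action accrued on September 17, 2020, the date of the act.
Adding the 6 years base period to September 17, 2020 gives a deadline of September 17, 2026, before any tolling.
The automatic bankruptcy stay from December 25, 2022 to January 13, 2024 tolled the period for 384 days, extending the deadline to October 6, 2027.
The defendant's active military service from December 18, 2027 to July 1, 2028 began after the period had already run on October 6, 2027, so it has no tolling effect.
None of the other events listed affects the running of the period under the stated rules.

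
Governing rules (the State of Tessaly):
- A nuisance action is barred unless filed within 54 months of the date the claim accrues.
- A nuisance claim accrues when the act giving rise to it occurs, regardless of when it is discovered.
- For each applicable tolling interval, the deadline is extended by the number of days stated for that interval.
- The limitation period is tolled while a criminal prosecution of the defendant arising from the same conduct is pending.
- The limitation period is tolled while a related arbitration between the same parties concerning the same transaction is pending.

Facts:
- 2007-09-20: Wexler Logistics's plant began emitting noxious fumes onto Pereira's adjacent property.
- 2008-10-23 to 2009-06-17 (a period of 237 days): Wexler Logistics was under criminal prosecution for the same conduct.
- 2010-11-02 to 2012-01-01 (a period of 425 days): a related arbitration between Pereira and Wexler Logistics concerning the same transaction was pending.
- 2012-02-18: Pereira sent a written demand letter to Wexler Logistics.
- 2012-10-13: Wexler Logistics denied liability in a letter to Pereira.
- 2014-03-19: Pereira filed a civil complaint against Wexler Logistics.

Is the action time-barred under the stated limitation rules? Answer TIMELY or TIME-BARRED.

TIME-BARRED

The limitation period began to run on 2007-09-20.
The untolled deadline — 54 months after 2007-09-20 — is 2012-03-20.
The period was tolled for 237 days by the pending criminal prosecution (2008-10-23 to 2009-06-17), pushing the deadline to 2012-11-12.
The pending related arbitration from 2010-11-02 to 2012-01-01 tolled the period for 425 days, extending the deadline to 2014-01-11.
Nothing else in the chronology tolls or restarts the period.
Pereira filed on 2014-03-19, after the 2014-01-11 deadline, so the action is time-barred.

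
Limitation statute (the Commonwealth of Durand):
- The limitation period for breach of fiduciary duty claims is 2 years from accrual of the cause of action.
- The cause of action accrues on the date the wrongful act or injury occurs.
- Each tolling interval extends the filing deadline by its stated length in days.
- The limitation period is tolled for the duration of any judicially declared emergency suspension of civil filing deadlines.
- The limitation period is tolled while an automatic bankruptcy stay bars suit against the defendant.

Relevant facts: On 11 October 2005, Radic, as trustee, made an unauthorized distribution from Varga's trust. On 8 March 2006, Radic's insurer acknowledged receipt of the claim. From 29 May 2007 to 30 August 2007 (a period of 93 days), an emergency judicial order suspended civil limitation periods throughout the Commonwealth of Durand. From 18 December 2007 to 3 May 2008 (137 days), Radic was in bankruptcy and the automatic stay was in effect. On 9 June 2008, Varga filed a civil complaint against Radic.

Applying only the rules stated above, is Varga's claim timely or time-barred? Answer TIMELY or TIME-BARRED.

TIME-BARRED

The cause of action accrued on 11 October 2005, the date of the act.
Adding the 2 years base period to 11 October 2005 gives a deadline of 11 October 2007, before any tolling.
The emergency suspension of filing deadlines from 29 May 2007 to 30 August 2007 tolled the period for 93 days, extending the deadline to 12 January 2008.
Because the automatic bankruptcy stay ran from 18 December 2007 to 3 May 2008, the deadline is extended by 137 days to 28 May 2008.
The other events in the timeline have no effect on the limitation period under the stated rules.
Filing on 9 June 2008 missed the 28 May 2008 deadline — the action is time-barred.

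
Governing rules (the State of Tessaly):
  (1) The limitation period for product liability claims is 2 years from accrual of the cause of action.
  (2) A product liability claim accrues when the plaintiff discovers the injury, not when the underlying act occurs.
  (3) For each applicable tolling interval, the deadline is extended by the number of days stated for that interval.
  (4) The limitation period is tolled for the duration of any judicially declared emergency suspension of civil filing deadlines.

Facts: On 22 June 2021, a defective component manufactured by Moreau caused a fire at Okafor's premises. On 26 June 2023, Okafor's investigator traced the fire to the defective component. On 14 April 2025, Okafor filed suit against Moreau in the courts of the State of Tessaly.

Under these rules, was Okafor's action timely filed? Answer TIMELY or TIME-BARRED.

Accrual is tied to discovery, so the period began on 26 June 2023 rather than on 22 June 2021 when the act occurred.
Adding the 2 years base period to 26 June 2023 gives a deadline of 26 June 2025, before any tolling.
Filing on 14 April 2025 beat the 26 June 2025 deadline — the action is timely.

TIMELY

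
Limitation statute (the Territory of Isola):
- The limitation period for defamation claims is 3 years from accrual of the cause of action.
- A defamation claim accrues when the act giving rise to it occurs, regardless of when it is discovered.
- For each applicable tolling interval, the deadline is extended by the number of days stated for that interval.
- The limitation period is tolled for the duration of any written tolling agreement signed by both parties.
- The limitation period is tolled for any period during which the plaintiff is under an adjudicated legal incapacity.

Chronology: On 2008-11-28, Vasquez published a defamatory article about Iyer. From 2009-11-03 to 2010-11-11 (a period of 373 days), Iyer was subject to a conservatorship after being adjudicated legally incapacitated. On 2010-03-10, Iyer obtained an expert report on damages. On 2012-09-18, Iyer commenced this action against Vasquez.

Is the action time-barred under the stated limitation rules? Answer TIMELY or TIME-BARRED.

The limitation period began to run on 2008-11-28.
The untolled deadline — 3 years after 2008-11-28 — is 2011-11-28.
The plaintiff's legal incapacity from 2009-11-03 to 2010-11-11 tolled the period for 373 days, extending the deadline to 2012-12-05.
None of the other events listed affects the running of the period under the stated rules.
Iyer filed on 2012-09-18, before the 2012-12-05 deadline, so the action is timely.

TIMELY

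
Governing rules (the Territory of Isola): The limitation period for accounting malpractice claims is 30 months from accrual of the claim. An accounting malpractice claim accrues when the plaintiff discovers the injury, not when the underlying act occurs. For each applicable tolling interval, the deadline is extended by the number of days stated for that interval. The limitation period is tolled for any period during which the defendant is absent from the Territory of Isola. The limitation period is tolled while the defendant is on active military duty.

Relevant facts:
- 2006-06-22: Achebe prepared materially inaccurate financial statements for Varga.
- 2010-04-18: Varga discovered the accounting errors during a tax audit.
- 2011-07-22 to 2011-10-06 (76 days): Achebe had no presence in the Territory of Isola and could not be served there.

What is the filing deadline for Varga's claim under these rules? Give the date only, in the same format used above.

2013-01-02

Accrual is tied to discovery, so the period began on 2010-04-18 rather than on 2006-06-22 when the act occurred.
Adding the 30 months base period to 2010-04-18 gives a deadline of 2012-10-18, before any tolling.
The defendant's absence from the jurisdiction from 2011-07-22 to 2011-10-06 tolled the period for 76 days, extending the deadline to 2013-01-02.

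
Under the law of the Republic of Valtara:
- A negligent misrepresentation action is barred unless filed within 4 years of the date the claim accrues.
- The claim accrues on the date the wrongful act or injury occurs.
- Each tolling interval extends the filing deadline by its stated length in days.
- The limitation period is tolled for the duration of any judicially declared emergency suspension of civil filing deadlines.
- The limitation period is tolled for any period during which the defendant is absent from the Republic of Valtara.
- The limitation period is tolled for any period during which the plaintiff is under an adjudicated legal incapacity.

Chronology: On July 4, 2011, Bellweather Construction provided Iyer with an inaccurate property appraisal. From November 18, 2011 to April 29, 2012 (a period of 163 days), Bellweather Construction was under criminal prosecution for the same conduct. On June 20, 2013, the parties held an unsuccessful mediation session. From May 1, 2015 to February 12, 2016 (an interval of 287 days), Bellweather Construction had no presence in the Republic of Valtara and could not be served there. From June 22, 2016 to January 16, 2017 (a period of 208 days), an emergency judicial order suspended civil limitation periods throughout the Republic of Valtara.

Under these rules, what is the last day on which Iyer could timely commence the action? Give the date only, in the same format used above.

April 16, 2016

The claim accrued on July 4, 2011, the date of the act.
The untolled deadline — 4 years after July 4, 2011 — is July 4, 2015.
The defendant's absence from the jurisdiction from May 1, 2015 to February 12, 2016 tolled the period for 287 days, extending the deadline to April 16, 2016.
The emergency suspension of filing deadlines from June 22, 2016 to January 16, 2017 began after the period had already run on April 16, 2016, so it has no tolling effect.
The pending criminal prosecution from November 18, 2011 to April 29, 2012 does not toll the period, because no stated rule makes a criminal prosecution a tolling event.
None of the other events listed affects the running of the period under the stated rules.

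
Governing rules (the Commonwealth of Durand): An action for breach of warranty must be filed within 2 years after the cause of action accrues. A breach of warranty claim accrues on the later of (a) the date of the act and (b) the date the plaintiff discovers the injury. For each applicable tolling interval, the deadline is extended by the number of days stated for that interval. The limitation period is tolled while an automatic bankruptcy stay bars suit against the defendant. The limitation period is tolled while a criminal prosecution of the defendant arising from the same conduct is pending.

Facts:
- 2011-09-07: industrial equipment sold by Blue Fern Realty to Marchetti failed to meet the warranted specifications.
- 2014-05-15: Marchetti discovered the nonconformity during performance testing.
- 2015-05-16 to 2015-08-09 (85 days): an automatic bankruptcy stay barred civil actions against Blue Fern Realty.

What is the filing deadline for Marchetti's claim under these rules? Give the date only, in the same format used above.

The claim accrued on 2014-05-15 — the later of the 2011-09-07 act and the 2014-05-15 discovery.
2 years from 2014-05-15 is 2016-05-15.
The automatic bankruptcy stay from 2015-05-16 to 2015-08-09 tolled the period for 85 days, extending the deadline to 2016-08-08.

2016-08-08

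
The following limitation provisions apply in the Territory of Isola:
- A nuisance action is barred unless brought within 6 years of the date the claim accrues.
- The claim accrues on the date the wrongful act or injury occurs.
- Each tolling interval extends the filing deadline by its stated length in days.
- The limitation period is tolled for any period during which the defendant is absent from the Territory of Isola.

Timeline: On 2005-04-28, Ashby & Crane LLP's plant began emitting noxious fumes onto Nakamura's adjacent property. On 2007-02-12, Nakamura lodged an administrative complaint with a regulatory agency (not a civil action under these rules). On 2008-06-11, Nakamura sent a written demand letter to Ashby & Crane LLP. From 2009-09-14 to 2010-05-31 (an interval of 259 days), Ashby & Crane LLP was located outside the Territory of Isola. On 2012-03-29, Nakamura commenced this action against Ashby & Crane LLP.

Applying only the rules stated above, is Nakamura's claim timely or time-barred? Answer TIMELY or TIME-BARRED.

TIME-BARRED

The limitation period began to run on 2005-04-28.
Adding the 6 years base period to 2005-04-28 gives a deadline of 2011-04-28, before any tolling.
Because the defendant's absence from the jurisdiction ran from 2009-09-14 to 2010-05-31, the deadline is extended by 259 days to 2012-01-12.
Nothing else in the chronology tolls or restarts the period.
The 2012-03-29 filing falls after the 2012-01-12 deadline; the claim is time-barred.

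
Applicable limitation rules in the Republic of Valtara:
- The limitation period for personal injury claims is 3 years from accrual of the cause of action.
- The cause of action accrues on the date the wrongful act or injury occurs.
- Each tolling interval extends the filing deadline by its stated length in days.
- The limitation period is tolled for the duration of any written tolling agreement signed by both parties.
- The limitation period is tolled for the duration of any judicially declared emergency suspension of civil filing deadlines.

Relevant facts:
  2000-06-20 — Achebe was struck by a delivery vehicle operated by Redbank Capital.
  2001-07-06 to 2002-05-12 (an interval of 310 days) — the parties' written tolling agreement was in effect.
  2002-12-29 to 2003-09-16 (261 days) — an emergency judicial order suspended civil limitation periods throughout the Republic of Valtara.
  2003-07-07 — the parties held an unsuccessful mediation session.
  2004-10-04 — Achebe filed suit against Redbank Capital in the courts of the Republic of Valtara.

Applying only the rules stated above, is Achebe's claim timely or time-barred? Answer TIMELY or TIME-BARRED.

The claim accrued on 2000-06-20, when the wrongful act occurred.
Adding the 3 years base period to 2000-06-20 gives a deadline of 2003-06-20, before any tolling.
Because the written tolling agreement ran from 2001-07-06 to 2002-05-12, the deadline is extended by 310 days to 2004-04-25.
The emergency suspension of filing deadlines from 2002-12-29 to 2003-09-16 tolled the period for 261 days, extending the deadline to 2005-01-11.
Nothing else in the chronology tolls or restarts the period.
The 2004-10-04 filing precedes the 2005-01-11 deadline; the claim is timely.

TIMELY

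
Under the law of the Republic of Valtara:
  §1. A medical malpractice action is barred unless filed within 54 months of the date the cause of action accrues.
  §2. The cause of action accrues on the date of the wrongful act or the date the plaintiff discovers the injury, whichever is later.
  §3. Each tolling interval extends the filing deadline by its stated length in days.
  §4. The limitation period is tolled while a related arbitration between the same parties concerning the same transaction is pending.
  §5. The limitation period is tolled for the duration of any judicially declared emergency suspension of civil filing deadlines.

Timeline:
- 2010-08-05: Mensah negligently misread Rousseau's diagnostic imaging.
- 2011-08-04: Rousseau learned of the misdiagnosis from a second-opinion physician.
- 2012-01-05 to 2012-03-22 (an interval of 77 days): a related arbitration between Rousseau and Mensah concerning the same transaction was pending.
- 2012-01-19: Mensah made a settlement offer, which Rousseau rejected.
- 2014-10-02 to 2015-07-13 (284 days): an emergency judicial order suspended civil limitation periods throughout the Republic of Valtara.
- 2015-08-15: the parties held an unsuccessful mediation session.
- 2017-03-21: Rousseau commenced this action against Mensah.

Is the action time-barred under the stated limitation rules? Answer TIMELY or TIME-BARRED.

Because discovery on 2011-08-04 post-dates the 2010-08-05 act, accrual under the later-of rule falls on 2011-08-04.
Adding the 54 months base period to 2011-08-04 gives a deadline of 2016-02-04, before any tolling.
Because the pending related arbitration ran from 2012-01-05 to 2012-03-22, the deadline is extended by 77 days to 2016-04-21.
The period was tolled for 284 days by the emergency suspension of filing deadlines (2014-10-02 to 2015-07-13), pushing the deadline to 2017-01-30.
None of the other events listed affects the running of the period under the stated rules.
Filing on 2017-03-21 missed the 2017-01-30 deadline — the action is time-barred.

TIME-BARRED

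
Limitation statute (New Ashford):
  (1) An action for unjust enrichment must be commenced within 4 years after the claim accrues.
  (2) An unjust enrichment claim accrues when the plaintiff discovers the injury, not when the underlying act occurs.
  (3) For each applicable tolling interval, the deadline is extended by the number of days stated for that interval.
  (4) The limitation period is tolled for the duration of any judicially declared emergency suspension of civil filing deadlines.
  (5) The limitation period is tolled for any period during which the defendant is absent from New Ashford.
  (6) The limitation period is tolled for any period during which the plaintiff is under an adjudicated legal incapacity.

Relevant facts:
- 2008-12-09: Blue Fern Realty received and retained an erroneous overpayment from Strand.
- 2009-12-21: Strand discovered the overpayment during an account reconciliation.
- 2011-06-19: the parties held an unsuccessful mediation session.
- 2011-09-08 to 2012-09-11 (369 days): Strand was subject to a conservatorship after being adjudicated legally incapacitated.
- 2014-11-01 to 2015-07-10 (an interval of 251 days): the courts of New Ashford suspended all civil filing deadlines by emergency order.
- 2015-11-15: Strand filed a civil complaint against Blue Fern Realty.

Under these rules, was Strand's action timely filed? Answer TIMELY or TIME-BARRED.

Accrual is tied to discovery, so the period began on 2009-12-21 rather than on 2008-12-09 when the act occurred.
4 years from 2009-12-21 is 2013-12-21.
Because the plaintiff's legal incapacity ran from 2011-09-08 to 2012-09-11, the deadline is extended by 369 days to 2014-12-25.
Because the emergency suspension of filing deadlines ran from 2014-11-01 to 2015-07-10, the deadline is extended by 251 days to 2015-09-02.
Nothing else in the chronology tolls or restarts the period.
The 2015-11-15 filing falls after the 2015-09-02 deadline; the claim is time-barred.

TIME-BARRED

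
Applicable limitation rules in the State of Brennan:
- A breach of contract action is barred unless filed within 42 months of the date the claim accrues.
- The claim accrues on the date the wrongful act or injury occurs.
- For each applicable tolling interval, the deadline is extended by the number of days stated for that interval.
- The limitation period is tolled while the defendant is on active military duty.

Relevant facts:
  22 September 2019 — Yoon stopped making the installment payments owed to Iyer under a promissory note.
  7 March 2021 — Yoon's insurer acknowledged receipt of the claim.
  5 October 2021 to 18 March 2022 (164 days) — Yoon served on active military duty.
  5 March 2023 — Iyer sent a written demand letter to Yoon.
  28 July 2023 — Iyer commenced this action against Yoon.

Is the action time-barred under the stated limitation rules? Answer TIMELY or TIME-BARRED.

TIMELY

The limitation period began to run on 22 September 2019.
42 months from 22 September 2019 is 22 March 2023.
Because the defendant's active military service ran from 5 October 2021 to 18 March 2022, the deadline is extended by 164 days to 2 September 2023.
The other events in the timeline have no effect on the limitation period under the stated rules.
The 28 July 2023 filing precedes the 2 September 2023 deadline; the claim is timely.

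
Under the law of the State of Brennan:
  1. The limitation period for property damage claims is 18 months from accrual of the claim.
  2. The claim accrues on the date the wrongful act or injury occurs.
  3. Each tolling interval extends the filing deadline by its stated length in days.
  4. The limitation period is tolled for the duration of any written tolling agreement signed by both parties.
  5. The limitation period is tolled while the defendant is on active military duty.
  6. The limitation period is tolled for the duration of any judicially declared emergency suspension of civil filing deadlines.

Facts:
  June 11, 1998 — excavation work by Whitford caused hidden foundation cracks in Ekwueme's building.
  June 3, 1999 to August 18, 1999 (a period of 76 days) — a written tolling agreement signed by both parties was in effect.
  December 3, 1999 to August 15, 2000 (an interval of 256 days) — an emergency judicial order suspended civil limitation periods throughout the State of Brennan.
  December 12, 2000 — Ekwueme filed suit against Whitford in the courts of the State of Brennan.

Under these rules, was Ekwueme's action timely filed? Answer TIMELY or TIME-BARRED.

TIME-BARRED

The limitation period began to run on June 11, 1998.
Adding the 18 months base period to June 11, 1998 gives a deadline of December 11, 1999, before any tolling.
Because the written tolling agreement ran from June 3, 1999 to August 18, 1999, the deadline is extended by 76 days to February 25, 2000.
The period was tolled for 256 days by the emergency suspension of filing deadlines (December 3, 1999 to August 15, 2000), pushing the deadline to November 7, 2000.
The December 12, 2000 filing falls after the November 7, 2000 deadline; the claim is time-barred.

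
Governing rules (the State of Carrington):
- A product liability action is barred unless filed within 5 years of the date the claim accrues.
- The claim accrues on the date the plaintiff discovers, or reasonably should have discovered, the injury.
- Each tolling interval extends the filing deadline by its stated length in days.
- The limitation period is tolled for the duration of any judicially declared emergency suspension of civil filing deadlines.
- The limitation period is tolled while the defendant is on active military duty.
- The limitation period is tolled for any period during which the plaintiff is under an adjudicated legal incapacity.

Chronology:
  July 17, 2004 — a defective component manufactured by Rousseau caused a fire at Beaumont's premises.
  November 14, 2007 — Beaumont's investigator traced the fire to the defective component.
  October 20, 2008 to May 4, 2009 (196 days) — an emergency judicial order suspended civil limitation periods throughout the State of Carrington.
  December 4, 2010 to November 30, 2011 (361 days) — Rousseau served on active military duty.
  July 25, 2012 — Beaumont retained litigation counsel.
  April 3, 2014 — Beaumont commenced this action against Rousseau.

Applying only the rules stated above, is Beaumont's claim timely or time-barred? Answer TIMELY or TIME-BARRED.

TIMELY

Under the discovery rule, the claim accrued on November 14, 2007, when Beaumont discovered the injury — not on the July 17, 2004 date of the underlying act.
Adding the 5 years base period to November 14, 2007 gives a deadline of November 14, 2012, before any tolling.
Because the emergency suspension of filing deadlines ran from October 20, 2008 to May 4, 2009, the deadline is extended by 196 days to May 29, 2013.
Because the defendant's active military service ran from December 4, 2010 to November 30, 2011, the deadline is extended by 361 days to May 25, 2014.
Nothing else in the chronology tolls or restarts the period.
Filing on April 3, 2014 beat the May 25, 2014 deadline — the action is timely.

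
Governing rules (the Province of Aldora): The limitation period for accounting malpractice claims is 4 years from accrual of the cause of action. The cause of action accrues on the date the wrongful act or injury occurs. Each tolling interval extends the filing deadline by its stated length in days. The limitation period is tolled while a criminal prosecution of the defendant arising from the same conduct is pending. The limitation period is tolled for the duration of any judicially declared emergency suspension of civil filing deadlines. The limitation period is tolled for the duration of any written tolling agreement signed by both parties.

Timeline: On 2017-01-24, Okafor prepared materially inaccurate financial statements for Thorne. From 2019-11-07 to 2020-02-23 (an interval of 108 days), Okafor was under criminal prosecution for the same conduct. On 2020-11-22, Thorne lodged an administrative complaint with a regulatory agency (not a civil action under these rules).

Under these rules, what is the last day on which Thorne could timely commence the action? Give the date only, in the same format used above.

The limitation period began to run on 2017-01-24.
Adding the 4 years base period to 2017-01-24 gives a deadline of 2021-01-24, before any tolling.
The period was tolled for 108 days by the pending criminal prosecution (2019-11-07 to 2020-02-23), pushing the deadline to 2021-05-12.
The other events in the timeline have no effect on the limitation period under the stated rules.

2021-05-12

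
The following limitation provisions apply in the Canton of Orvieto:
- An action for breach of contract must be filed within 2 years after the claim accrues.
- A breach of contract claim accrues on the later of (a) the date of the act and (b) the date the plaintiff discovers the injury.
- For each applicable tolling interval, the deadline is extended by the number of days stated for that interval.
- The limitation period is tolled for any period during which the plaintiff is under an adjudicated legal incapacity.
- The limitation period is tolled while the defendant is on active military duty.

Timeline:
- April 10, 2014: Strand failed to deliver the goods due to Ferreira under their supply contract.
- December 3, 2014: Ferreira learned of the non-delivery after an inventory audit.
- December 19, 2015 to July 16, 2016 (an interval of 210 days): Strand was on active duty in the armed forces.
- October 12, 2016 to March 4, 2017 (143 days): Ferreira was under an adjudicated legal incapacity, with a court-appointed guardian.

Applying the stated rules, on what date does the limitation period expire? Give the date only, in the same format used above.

November 21, 2017

The claim accrued on December 3, 2014 — the later of the April 10, 2014 act and the December 3, 2014 discovery.
The untolled deadline — 2 years after December 3, 2014 — is December 3, 2016.
The defendant's active military service from December 19, 2015 to July 16, 2016 tolled the period for 210 days, extending the deadline to July 1, 2017.
The plaintiff's legal incapacity from October 12, 2016 to March 4, 2017 tolled the period for 143 days, extending the deadline to November 21, 2017.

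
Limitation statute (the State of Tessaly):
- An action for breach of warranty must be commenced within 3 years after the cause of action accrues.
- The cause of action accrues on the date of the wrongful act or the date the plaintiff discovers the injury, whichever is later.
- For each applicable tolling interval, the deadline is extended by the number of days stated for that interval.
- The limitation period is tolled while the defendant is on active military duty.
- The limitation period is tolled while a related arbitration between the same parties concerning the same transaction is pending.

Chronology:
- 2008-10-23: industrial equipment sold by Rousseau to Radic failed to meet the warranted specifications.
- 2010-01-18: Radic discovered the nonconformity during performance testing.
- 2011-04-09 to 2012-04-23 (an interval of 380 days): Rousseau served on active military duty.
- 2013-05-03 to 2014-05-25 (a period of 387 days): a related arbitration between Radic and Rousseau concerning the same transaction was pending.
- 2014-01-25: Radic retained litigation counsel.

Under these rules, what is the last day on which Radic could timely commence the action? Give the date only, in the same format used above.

The claim accrued on 2010-01-18 — the later of the 2008-10-23 act and the 2010-01-18 discovery.
Adding the 3 years base period to 2010-01-18 gives a deadline of 2013-01-18, before any tolling.
The period was tolled for 380 days by the defendant's active military service (2011-04-09 to 2012-04-23), pushing the deadline to 2014-02-02.
The period was tolled for 387 days by the pending related arbitration (2013-05-03 to 2014-05-25), pushing the deadline to 2015-02-24.
None of the other events listed affects the running of the period under the stated rules.

2015-02-24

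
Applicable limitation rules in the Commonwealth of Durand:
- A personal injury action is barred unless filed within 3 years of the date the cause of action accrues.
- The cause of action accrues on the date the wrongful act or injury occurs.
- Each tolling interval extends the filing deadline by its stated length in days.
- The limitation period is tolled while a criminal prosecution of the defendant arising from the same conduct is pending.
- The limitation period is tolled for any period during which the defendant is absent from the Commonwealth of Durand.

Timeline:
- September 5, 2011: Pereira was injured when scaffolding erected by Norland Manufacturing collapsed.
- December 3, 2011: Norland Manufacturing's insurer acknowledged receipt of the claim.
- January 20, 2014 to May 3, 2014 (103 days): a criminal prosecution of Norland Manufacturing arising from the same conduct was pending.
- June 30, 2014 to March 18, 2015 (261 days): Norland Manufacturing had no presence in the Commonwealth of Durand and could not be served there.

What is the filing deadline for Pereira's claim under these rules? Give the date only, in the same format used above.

September 4, 2015

The cause of action accrued on September 5, 2011, the date of the act.
Adding the 3 years base period to September 5, 2011 gives a deadline of September 5, 2014, before any tolling.
The pending criminal prosecution from January 20, 2014 to May 3, 2014 tolled the period for 103 days, extending the deadline to December 17, 2014.
The period was tolled for 261 days by the defendant's absence from the jurisdiction (June 30, 2014 to March 18, 2015), pushing the deadline to September 4, 2015.
None of the other events listed affects the running of the period under the stated rules.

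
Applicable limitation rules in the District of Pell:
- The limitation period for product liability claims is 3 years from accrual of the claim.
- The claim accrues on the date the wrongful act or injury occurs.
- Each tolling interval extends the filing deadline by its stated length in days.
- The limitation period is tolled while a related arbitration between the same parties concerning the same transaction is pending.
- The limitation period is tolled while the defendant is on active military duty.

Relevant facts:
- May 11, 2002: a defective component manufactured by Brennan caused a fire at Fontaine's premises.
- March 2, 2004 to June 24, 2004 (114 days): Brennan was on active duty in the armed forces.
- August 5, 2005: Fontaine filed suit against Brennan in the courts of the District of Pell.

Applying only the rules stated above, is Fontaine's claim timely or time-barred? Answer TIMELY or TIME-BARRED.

TIMELY

The limitation period began to run on May 11, 2002.
The untolled deadline — 3 years after May 11, 2002 — is May 11, 2005.
The defendant's active military service from March 2, 2004 to June 24, 2004 tolled the period for 114 days, extending the deadline to September 2, 2005.
Fontaine filed on August 5, 2005, before the September 2, 2005 deadline, so the action is timely.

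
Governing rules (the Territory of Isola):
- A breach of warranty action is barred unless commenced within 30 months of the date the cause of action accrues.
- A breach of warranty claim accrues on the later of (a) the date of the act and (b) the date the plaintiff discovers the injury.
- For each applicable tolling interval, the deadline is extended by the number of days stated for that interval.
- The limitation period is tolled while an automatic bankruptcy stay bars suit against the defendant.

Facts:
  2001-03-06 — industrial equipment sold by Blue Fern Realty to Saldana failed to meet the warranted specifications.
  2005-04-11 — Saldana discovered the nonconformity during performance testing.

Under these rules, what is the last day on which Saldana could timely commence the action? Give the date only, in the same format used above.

Because discovery on 2005-04-11 post-dates the 2001-03-06 act, accrual under the later-of rule falls on 2005-04-11.
Adding the 30 months base period to 2005-04-11 gives a deadline of 2007-10-11, before any tolling.

2007-10-11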